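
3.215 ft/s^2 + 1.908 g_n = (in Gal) 1969. Check: 1 ft/s^2 = 0.3048 m/s^2, so 3.215 ft/s^2 = 3.215 * 0.3048 = 0.979932 m/s^2. 1 g_n = 9.80665 m/s^2, so 1.908 g_n = 1.908 * 9.80665 = 18.711088 m/s^2. Sum: 0.979932 + 18.711088 = 19.69102 m/s^2. 1 Gal = 0.01 m/s^2, so 19.69102 m/s^2 = 19.69102 / 0.01 = 1969.102 Gal ≈ 1969 Gal (4 s.f.).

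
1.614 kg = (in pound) 3.558. Check: 1 pound = 0.45359237 kg, so 1.614 kg = 1.614 / 0.45359237 = 3.5582609 pound ≈ 3.558 pound (4 s.f.).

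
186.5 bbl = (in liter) 2.965e+04. Check: 1 bbl = 0.15898729 m^3, so 186.5 bbl = 186.5 * 0.15898729 = 29.651131 m^3. 1 liter = 0.001 m^3, so 29.651131 m^3 = 29.651131 / 0.001 = 29651.131 liter ≈ 2.965e+04 liter (4 s.f.).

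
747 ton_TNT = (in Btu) 2.962e+09. Check: 1 ton_TNT = 4.184e+09 J, so 747 ton_TNT = 747 * 4.184e+09 = 3.125448e+12 J. 1 Btu = 1055.0559 J, so 3.125448e+12 J = 3.125448e+12 / 1055.0559 = 2.9623531e+09 Btu ≈ 2.962e+09 Btu (4 s.f.).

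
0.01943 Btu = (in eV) 1 Btu = 1055.0559 J, so 0.01943 Btu = 0.01943 * 1055.0559 = 20.499735 J. 1 eV = 1.6021766e-19 J, so 20.499735 J = 20.499735 / 1.6021766e-19 = 1.2794928e+20 eV ≈ 1.279e+20 eV (4 s.f.). Final answer: 1.279e+20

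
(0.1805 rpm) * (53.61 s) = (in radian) 1.013. Check: 1 rpm = 0.10471976 rad/s, so 0.1805 rpm = 0.1805 * 0.10471976 = 0.018901916 rad/s. 53.61 s is already in s. Combine: 0.018901916 rad/s * 53.61 s = 1.0133317 rad. 1.0133317 rad = 1.0133317 radian ≈ 1.013 radian (4 s.f.).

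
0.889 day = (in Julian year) 0.002434. Check: 1 day = 86400 s, so 0.889 day = 0.889 * 86400 = 76809.6 s. 1 Julian year = 31557600 s, so 76809.6 s = 76809.6 / 31557600 = 0.0024339493 Julian year ≈ 0.002434 Julian year (4 s.f.).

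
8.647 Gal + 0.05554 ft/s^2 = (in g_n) 1 Gal = 0.01 m/s^2, so 8.647 Gal = 8.647 * 0.01 = 0.08647 m/s^2. 1 ft/s^2 = 0.3048 m/s^2, so 0.05554 ft/s^2 = 0.05554 * 0.3048 = 0.016928592 m/s^2. Sum: 0.08647 + 0.016928592 = 0.10339859 m/s^2. 1 g_n = 9.80665 m/s^2, so 0.10339859 m/s^2 = 0.10339859 / 9.80665 = 0.010543722 g_n ≈ 0.01054 g_n (4 s.f.). Final answer: 0.01054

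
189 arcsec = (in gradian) 1 arcsec = 4.8481368e-06 rad, so 189 arcsec = 189 * 4.8481368e-06 = 0.00091629786 rad. 1 gradian = 0.015707963 rad, so 0.00091629786 rad = 0.00091629786 / 0.015707963 = 0.058333333 gradian ≈ 0.05833 gradian (4 s.f.). Final answer: 0.05833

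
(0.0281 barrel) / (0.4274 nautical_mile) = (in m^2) 1 barrel = 0.15898729 m^3, so 0.0281 barrel = 0.0281 * 0.15898729 = 0.004467543 m^3. 1 nautical_mile = 1852 m, so 0.4274 nautical_mile = 0.4274 * 1852 = 791.5448 m. Combine: 0.004467543 m^3 / 791.5448 m = 5.644081e-06 m^2. Result: 5.644081e-06 m^2 ≈ 5.644e-06 m^2 (4 s.f.). Final answer: 5.644e-06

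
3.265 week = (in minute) 3.291e+04. Check: 1 week = 604800 s, so 3.265 week = 3.265 * 604800 = 1974672 s. 1 minute = 60 s, so 1974672 s = 1974672 / 60 = 32911.2 minute ≈ 3.291e+04 minute (4 s.f.).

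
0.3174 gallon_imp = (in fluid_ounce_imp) 1 gallon_imp = 0.00454609 m^3, so 0.3174 gallon_imp = 0.3174 * 0.00454609 = 0.001442929 m^3. 1 fluid_ounce_imp = 2.8413063e-05 m^3, so 0.001442929 m^3 = 0.001442929 / 2.8413063e-05 = 50.784 fluid_ounce_imp ≈ 50.78 fluid_ounce_imp (4 s.f.). Final answer: 50.78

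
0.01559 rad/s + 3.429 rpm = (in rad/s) 0.01559 rad/s is already in rad/s. 1 rpm = 0.10471976 rad/s, so 3.429 rpm = 3.429 * 0.10471976 = 0.35908404 rad/s. Sum: 0.01559 + 0.35908404 = 0.37467404 rad/s. Result: 0.37467404 rad/s ≈ 0.3747 rad/s (4 s.f.). Final answer: 0.3747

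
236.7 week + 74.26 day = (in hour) 4.155e+04. Check: 1 week = 604800 s, so 236.7 week = 236.7 * 604800 = 1.4315616e+08 s. 1 day = 86400 s, so 74.26 day = 74.26 * 86400 = 6416064 s. Sum: 1.4315616e+08 + 6416064 = 1.4957222e+08 s. 1 hour = 3600 s, so 1.4957222e+08 s = 1.4957222e+08 / 3600 = 41547.84 hour ≈ 4.155e+04 hour (4 s.f.).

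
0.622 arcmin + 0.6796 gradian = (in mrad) 1 arcmin = 0.00029088821 rad, so 0.622 arcmin = 0.622 * 0.00029088821 = 0.00018093247 rad. 1 gradian = 0.015707963 rad, so 0.6796 gradian = 0.6796 * 0.015707963 = 0.010675132 rad. Sum: 0.00018093247 + 0.010675132 = 0.010856064 rad. 1 mrad = 0.001 rad, so 0.010856064 rad = 0.010856064 / 0.001 = 10.856064 mrad ≈ 10.86 mrad (4 s.f.). Final answer: 10.86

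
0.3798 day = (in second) 1 day = 86400 s, so 0.3798 day = 0.3798 * 86400 = 32814.72 s. 32814.72 s = 32814.72 second ≈ 3.281e+04 second (4 s.f.). Final answer: 3.281e+04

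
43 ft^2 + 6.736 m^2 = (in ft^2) 1 ft^2 = 0.09290304 m^2, so 43 ft^2 = 43 * 0.09290304 = 3.9948307 m^2. 6.736 m^2 is already in m^2. Sum: 3.9948307 + 6.736 = 10.730831 m^2. 1 ft^2 = 0.09290304 m^2, so 10.730831 m^2 = 10.730831 / 0.09290304 = 115.5057 ft^2 ≈ 115.5 ft^2 (4 s.f.). Final answer: 115.5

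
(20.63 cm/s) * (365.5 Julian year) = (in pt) 6.745e+12. Check: 1 cm/s = 0.01 m/s, so 20.63 cm/s = 20.63 * 0.01 = 0.2063 m/s. 1 Julian year = 31557600 s, so 365.5 Julian year = 365.5 * 31557600 = 1.1534303e+10 s. Combine: 0.2063 m/s * 1.1534303e+10 s = 2.3795267e+09 m. 1 pt = 0.00035277778 m, so 2.3795267e+09 m = 2.3795267e+09 / 0.00035277778 = 6.745115e+12 pt ≈ 6.745e+12 pt (4 s.f.).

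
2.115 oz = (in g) 59.96. Check: 1 oz = 0.028349523 kg, so 2.115 oz = 2.115 * 0.028349523 = 0.059959241 kg. 1 g = 0.001 kg, so 0.059959241 kg = 0.059959241 / 0.001 = 59.959241 g ≈ 59.96 g (4 s.f.).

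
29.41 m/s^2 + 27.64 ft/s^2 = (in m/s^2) 29.41 m/s^2 is already in m/s^2. 1 ft/s^2 = 0.3048 m/s^2, so 27.64 ft/s^2 = 27.64 * 0.3048 = 8.424672 m/s^2. Sum: 29.41 + 8.424672 = 37.834672 m/s^2. Result: 37.834672 m/s^2 ≈ 37.83 m/s^2 (4 s.f.). Final answer: 37.83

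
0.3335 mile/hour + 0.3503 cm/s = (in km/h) 1 mile/hour = 0.44704 m/s, so 0.3335 mile/hour = 0.3335 * 0.44704 = 0.14908784 m/s. 1 cm/s = 0.01 m/s, so 0.3503 cm/s = 0.3503 * 0.01 = 0.003503 m/s. Sum: 0.14908784 + 0.003503 = 0.15259084 m/s. 1 km/h = 0.27777778 m/s, so 0.15259084 m/s = 0.15259084 / 0.27777778 = 0.54932702 km/h ≈ 0.5493 km/h (4 s.f.). Final answer: 0.5493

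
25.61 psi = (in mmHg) 1324. Check: 1 psi = 6894.7573 Pa, so 25.61 psi = 25.61 * 6894.7573 = 176574.73 Pa. 1 mmHg = 133.32237 Pa, so 176574.73 Pa = 176574.73 / 133.32237 = 1324.4194 mmHg ≈ 1324 mmHg (4 s.f.).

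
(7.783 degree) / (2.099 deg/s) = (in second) 3.708. Check: 1 degree = 0.017453293 rad, so 7.783 degree = 7.783 * 0.017453293 = 0.13583898 rad. 1 deg/s = 0.017453293 rad/s, so 2.099 deg/s = 2.099 * 0.017453293 = 0.036634461 rad/s. Combine: 0.13583898 rad / 0.036634461 rad/s = 3.7079562 s. 3.7079562 s = 3.7079562 second ≈ 3.708 second (4 s.f.).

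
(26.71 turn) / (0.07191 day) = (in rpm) 0.2579. Check: 1 turn = 6.2831853 rad, so 26.71 turn = 26.71 * 6.2831853 = 167.82388 rad. 1 day = 86400 s, so 0.07191 day = 0.07191 * 86400 = 6213.024 s. Combine: 167.82388 rad / 6213.024 s = 0.027011626 rad/s. 1 rpm = 0.10471976 rad/s, so 0.027011626 rad/s = 0.027011626 / 0.10471976 = 0.25794203 rpm ≈ 0.2579 rpm (4 s.f.).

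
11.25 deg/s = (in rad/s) 1 deg/s = 0.017453293 rad/s, so 11.25 deg/s = 11.25 * 0.017453293 = 0.19634954 rad/s. Result: 0.19634954 rad/s ≈ 0.1963 rad/s (4 s.f.). Final answer: 0.1963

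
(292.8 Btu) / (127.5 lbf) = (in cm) 5.447e+04. Check: 1 Btu = 1055.0559 J, so 292.8 Btu = 292.8 * 1055.0559 = 308920.35 J. 1 lbf = 4.4482216 N, so 127.5 lbf = 127.5 * 4.4482216 = 567.14826 N. Combine: 308920.35 J / 567.14826 N = 544.69065 m. 1 cm = 0.01 m, so 544.69065 m = 544.69065 / 0.01 = 54469.065 cm ≈ 5.447e+04 cm (4 s.f.).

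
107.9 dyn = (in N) 0.001079. Check: 1 dyn = 1e-05 N, so 107.9 dyn = 107.9 * 1e-05 = 0.001079 N. Result: 0.001079 N.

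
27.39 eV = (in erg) 4.388e-11. Check: 1 eV = 1.6021766e-19 J, so 27.39 eV = 27.39 * 1.6021766e-19 = 4.3883618e-18 J. 1 erg = 1e-07 J, so 4.3883618e-18 J = 4.3883618e-18 / 1e-07 = 4.3883618e-11 erg ≈ 4.388e-11 erg (4 s.f.).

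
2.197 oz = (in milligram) 6.228e+04. Check: 1 oz = 0.028349523 kg, so 2.197 oz = 2.197 * 0.028349523 = 0.062283902 kg. 1 milligram = 1e-06 kg, so 0.062283902 kg = 0.062283902 / 1e-06 = 62283.902 milligram ≈ 6.228e+04 milligram (4 s.f.).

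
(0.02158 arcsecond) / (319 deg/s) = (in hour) 1 arcsecond = 4.8481368e-06 rad, so 0.02158 arcsecond = 0.02158 * 4.8481368e-06 = 1.0462279e-07 rad. 1 deg/s = 0.017453293 rad/s, so 319 deg/s = 319 * 0.017453293 = 5.5676003 rad/s. Combine: 1.0462279e-07 rad / 5.5676003 rad/s = 1.8791362e-08 s. 1 hour = 3600 s, so 1.8791362e-08 s = 1.8791362e-08 / 3600 = 5.2198227e-12 hour ≈ 5.22e-12 hour (4 s.f.). Final answer: 5.22e-12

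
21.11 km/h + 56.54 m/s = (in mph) 1 km/h = 0.27777778 m/s, so 21.11 km/h = 21.11 * 0.27777778 = 5.8638889 m/s. 56.54 m/s is already in m/s. Sum: 5.8638889 + 56.54 = 62.403889 m/s. 1 mph = 0.44704 m/s, so 62.403889 m/s = 62.403889 / 0.44704 = 139.59352 mph ≈ 139.6 mph (4 s.f.). Final answer: 139.6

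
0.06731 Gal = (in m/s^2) 1 Gal = 0.01 m/s^2, so 0.06731 Gal = 0.06731 * 0.01 = 0.0006731 m/s^2. Result: 0.0006731 m/s^2. Final answer: 0.0006731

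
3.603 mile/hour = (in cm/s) 1 mile/hour = 0.44704 m/s, so 3.603 mile/hour = 3.603 * 0.44704 = 1.6106851 m/s. 1 cm/s = 0.01 m/s, so 1.6106851 m/s = 1.6106851 / 0.01 = 161.06851 cm/s ≈ 161.1 cm/s (4 s.f.). Final answer: 161.1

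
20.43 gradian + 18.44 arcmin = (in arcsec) 1 gradian = 0.015707963 rad, so 20.43 gradian = 20.43 * 0.015707963 = 0.32091369 rad. 1 arcmin = 0.00029088821 rad, so 18.44 arcmin = 18.44 * 0.00029088821 = 0.0053639786 rad. Sum: 0.32091369 + 0.0053639786 = 0.32627767 rad. 1 arcsec = 4.8481368e-06 rad, so 0.32627767 rad = 0.32627767 / 4.8481368e-06 = 67299.6 arcsec ≈ 6.73e+04 arcsec (4 s.f.). Final answer: 6.73e+04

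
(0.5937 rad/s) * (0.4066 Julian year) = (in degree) 0.5937 rad/s is already in rad/s. 1 Julian year = 31557600 s, so 0.4066 Julian year = 0.4066 * 31557600 = 12831320 s. Combine: 0.5937 rad/s * 12831320 s = 7617954.8 rad. 1 degree = 0.017453293 rad, so 7617954.8 rad = 7617954.8 / 0.017453293 = 4.3647666e+08 degree ≈ 4.365e+08 degree (4 s.f.). Final answer: 4.365e+08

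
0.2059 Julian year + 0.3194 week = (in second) 1 Julian year = 31557600 s, so 0.2059 Julian year = 0.2059 * 31557600 = 6497709.8 s. 1 week = 604800 s, so 0.3194 week = 0.3194 * 604800 = 193173.12 s. Sum: 6497709.8 + 193173.12 = 6690883 s. 6690883 s = 6690883 second ≈ 6.691e+06 second (4 s.f.). Final answer: 6.691e+06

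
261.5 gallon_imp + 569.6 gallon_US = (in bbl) 1 gallon_imp = 0.00454609 m^3, so 261.5 gallon_imp = 261.5 * 0.00454609 = 1.1888025 m^3. 1 gallon_US = 0.0037854118 m^3, so 569.6 gallon_US = 569.6 * 0.0037854118 = 2.1561706 m^3. Sum: 1.1888025 + 2.1561706 = 3.3449731 m^3. 1 bbl = 0.15898729 m^3, so 3.3449731 m^3 = 3.3449731 / 0.15898729 = 21.039248 bbl ≈ 21.04 bbl (4 s.f.). Final answer: 21.04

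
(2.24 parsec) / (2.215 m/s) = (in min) 5.201e+14. Check: 1 parsec = 3.0856776e+16 m, so 2.24 parsec = 2.24 * 3.0856776e+16 = 6.9119178e+16 m. 2.215 m/s is already in m/s. Combine: 6.9119178e+16 m / 2.215 m/s = 3.1205046e+16 s. 1 min = 60 s, so 3.1205046e+16 s = 3.1205046e+16 / 60 = 5.2008411e+14 min ≈ 5.201e+14 min (4 s.f.).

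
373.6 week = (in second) 2.26e+08. Check: 1 week = 604800 s, so 373.6 week = 373.6 * 604800 = 2.2595328e+08 s. 2.2595328e+08 s = 2.2595328e+08 second ≈ 2.26e+08 second (4 s.f.).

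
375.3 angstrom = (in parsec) 1.216e-24. Check: 1 angstrom = 1e-10 m, so 375.3 angstrom = 375.3 * 1e-10 = 3.753e-08 m. 1 parsec = 3.0856776e+16 m, so 3.753e-08 m = 3.753e-08 / 3.0856776e+16 = 1.2162645e-24 parsec ≈ 1.216e-24 parsec (4 s.f.).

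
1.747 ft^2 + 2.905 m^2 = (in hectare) 1 ft^2 = 0.09290304 m^2, so 1.747 ft^2 = 1.747 * 0.09290304 = 0.16230161 m^2. 2.905 m^2 is already in m^2. Sum: 0.16230161 + 2.905 = 3.0673016 m^2. 1 hectare = 10000 m^2, so 3.0673016 m^2 = 3.0673016 / 10000 = 0.00030673016 hectare ≈ 0.0003067 hectare (4 s.f.). Final answer: 0.0003067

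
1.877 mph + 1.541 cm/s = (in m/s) 1 mph = 0.44704 m/s, so 1.877 mph = 1.877 * 0.44704 = 0.83909408 m/s. 1 cm/s = 0.01 m/s, so 1.541 cm/s = 1.541 * 0.01 = 0.01541 m/s. Sum: 0.83909408 + 0.01541 = 0.85450408 m/s. Result: 0.85450408 m/s ≈ 0.8545 m/s (4 s.f.). Final answer: 0.8545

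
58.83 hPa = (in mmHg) 44.13. Check: 1 hPa = 100 Pa, so 58.83 hPa = 58.83 * 100 = 5883 Pa. 1 mmHg = 133.32237 Pa, so 5883 Pa = 5883 / 133.32237 = 44.126129 mmHg ≈ 44.13 mmHg (4 s.f.).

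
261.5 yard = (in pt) 6.778e+05. Check: 1 yard = 0.9144 m, so 261.5 yard = 261.5 * 0.9144 = 239.1156 m. 1 pt = 0.00035277778 m, so 239.1156 m = 239.1156 / 0.00035277778 = 677808 pt ≈ 6.778e+05 pt (4 s.f.).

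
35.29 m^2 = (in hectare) 1 hectare = 10000 m^2, so 35.29 m^2 = 35.29 / 10000 = 0.003529 hectare. Final answer: 0.003529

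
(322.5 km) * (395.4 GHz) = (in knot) 2.479e+17. Check: 1 km = 1000 m, so 322.5 km = 322.5 * 1000 = 322500 m. 1 GHz = 1e+09 Hz, so 395.4 GHz = 395.4 * 1e+09 = 3.954e+11 Hz. Combine: 322500 m * 3.954e+11 Hz = 1.275165e+17 m/s. 1 knot = 0.51444444 m/s, so 1.275165e+17 m/s = 1.275165e+17 / 0.51444444 = 2.4787225e+17 knot ≈ 2.479e+17 knot (4 s.f.).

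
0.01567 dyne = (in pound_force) 3.523e-08. Check: 1 dyne = 1e-05 N, so 0.01567 dyne = 0.01567 * 1e-05 = 1.567e-07 N. 1 pound_force = 4.4482216 N, so 1.567e-07 N = 1.567e-07 / 4.4482216 = 3.5227561e-08 pound_force ≈ 3.523e-08 pound_force (4 s.f.).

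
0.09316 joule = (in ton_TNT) 0.09316 joule = 0.09316 J. 1 ton_TNT = 4.184e+09 J, so 0.09316 J = 0.09316 / 4.184e+09 = 2.2265774e-11 ton_TNT ≈ 2.227e-11 ton_TNT (4 s.f.). Final answer: 2.227e-11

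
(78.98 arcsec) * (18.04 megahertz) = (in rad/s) 1 arcsec = 4.8481368e-06 rad, so 78.98 arcsec = 78.98 * 4.8481368e-06 = 0.00038290585 rad. 1 megahertz = 1000000 Hz, so 18.04 megahertz = 18.04 * 1000000 = 18040000 Hz. Combine: 0.00038290585 rad * 18040000 Hz = 6907.6214 rad/s. Result: 6907.6214 rad/s ≈ 6908 rad/s (4 s.f.). Final answer: 6908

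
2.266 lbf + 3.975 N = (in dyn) 1.405e+06. Check: 1 lbf = 4.4482216 N, so 2.266 lbf = 2.266 * 4.4482216 = 10.07967 N. 3.975 N is already in N. Sum: 10.07967 + 3.975 = 14.05467 N. 1 dyn = 1e-05 N, so 14.05467 N = 14.05467 / 1e-05 = 1405467 dyn ≈ 1.405e+06 dyn (4 s.f.).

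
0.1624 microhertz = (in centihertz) 1 microhertz = 1e-06 Hz, so 0.1624 microhertz = 0.1624 * 1e-06 = 1.624e-07 Hz. 1 centihertz = 0.01 Hz, so 1.624e-07 Hz = 1.624e-07 / 0.01 = 1.624e-05 centihertz. Final answer: 1.624e-05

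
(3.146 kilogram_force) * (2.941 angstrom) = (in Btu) 1 kilogram_force = 9.80665 N, so 3.146 kilogram_force = 3.146 * 9.80665 = 30.851721 N. 1 angstrom = 1e-10 m, so 2.941 angstrom = 2.941 * 1e-10 = 2.941e-10 m. Combine: 30.851721 N * 2.941e-10 m = 9.0734911e-09 J. 1 Btu = 1055.0559 J, so 9.0734911e-09 J = 9.0734911e-09 / 1055.0559 = 8.6000102e-12 Btu ≈ 8.6e-12 Btu (4 s.f.). Final answer: 8.6e-12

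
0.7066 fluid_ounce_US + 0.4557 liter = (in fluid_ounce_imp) 16.77. Check: 1 fluid_ounce_US = 2.957353e-05 m^3, so 0.7066 fluid_ounce_US = 0.7066 * 2.957353e-05 = 2.0896656e-05 m^3. 1 liter = 0.001 m^3, so 0.4557 liter = 0.4557 * 0.001 = 0.0004557 m^3. Sum: 2.0896656e-05 + 0.0004557 = 0.00047659666 m^3. 1 fluid_ounce_imp = 2.8413063e-05 m^3, so 0.00047659666 m^3 = 0.00047659666 / 2.8413063e-05 = 16.773857 fluid_ounce_imp ≈ 16.77 fluid_ounce_imp (4 s.f.).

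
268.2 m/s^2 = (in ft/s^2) 1 ft/s^2 = 0.3048 m/s^2, so 268.2 m/s^2 = 268.2 / 0.3048 = 879.92126 ft/s^2 ≈ 879.9 ft/s^2 (4 s.f.). Final answer: 879.9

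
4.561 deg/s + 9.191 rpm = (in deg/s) 59.71. Check: 1 deg/s = 0.017453293 rad/s, so 4.561 deg/s = 4.561 * 0.017453293 = 0.079604467 rad/s. 1 rpm = 0.10471976 rad/s, so 9.191 rpm = 9.191 * 0.10471976 = 0.96247927 rad/s. Sum: 0.079604467 + 0.96247927 = 1.0420837 rad/s. 1 deg/s = 0.017453293 rad/s, so 1.0420837 rad/s = 1.0420837 / 0.017453293 = 59.707 deg/s ≈ 59.71 deg/s (4 s.f.).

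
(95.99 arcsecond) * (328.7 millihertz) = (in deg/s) 0.008764. Check: 1 arcsecond = 4.8481368e-06 rad, so 95.99 arcsecond = 95.99 * 4.8481368e-06 = 0.00046537265 rad. 1 millihertz = 0.001 Hz, so 328.7 millihertz = 328.7 * 0.001 = 0.3287 Hz. Combine: 0.00046537265 rad * 0.3287 Hz = 0.00015296799 rad/s. 1 deg/s = 0.017453293 rad/s, so 0.00015296799 rad/s = 0.00015296799 / 0.017453293 = 0.0087644203 deg/s ≈ 0.008764 deg/s (4 s.f.).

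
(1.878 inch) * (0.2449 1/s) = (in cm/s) 1.168. Check: 1 inch = 0.0254 m, so 1.878 inch = 1.878 * 0.0254 = 0.0477012 m. 0.2449 1/s = 0.2449 Hz. Combine: 0.0477012 m * 0.2449 Hz = 0.011682024 m/s. 1 cm/s = 0.01 m/s, so 0.011682024 m/s = 0.011682024 / 0.01 = 1.1682024 cm/s ≈ 1.168 cm/s (4 s.f.).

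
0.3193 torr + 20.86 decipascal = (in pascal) 1 torr = 133.32237 Pa, so 0.3193 torr = 0.3193 * 133.32237 = 42.569832 Pa. 1 decipascal = 0.1 Pa, so 20.86 decipascal = 20.86 * 0.1 = 2.086 Pa. Sum: 42.569832 + 2.086 = 44.655832 Pa. 44.655832 Pa = 44.655832 pascal ≈ 44.66 pascal (4 s.f.). Final answer: 44.66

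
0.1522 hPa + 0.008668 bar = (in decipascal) 8820. Check: 1 hPa = 100 Pa, so 0.1522 hPa = 0.1522 * 100 = 15.22 Pa. 1 bar = 100000 Pa, so 0.008668 bar = 0.008668 * 100000 = 866.8 Pa. Sum: 15.22 + 866.8 = 882.02 Pa. 1 decipascal = 0.1 Pa, so 882.02 Pa = 882.02 / 0.1 = 8820.2 decipascal ≈ 8820 decipascal (4 s.f.).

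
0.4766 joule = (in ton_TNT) 0.4766 joule = 0.4766 J. 1 ton_TNT = 4.184e+09 J, so 0.4766 J = 0.4766 / 4.184e+09 = 1.1391013e-10 ton_TNT ≈ 1.139e-10 ton_TNT (4 s.f.). Final answer: 1.139e-10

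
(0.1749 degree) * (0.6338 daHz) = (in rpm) 0.1848. Check: 1 degree = 0.017453293 rad, so 0.1749 degree = 0.1749 * 0.017453293 = 0.0030525809 rad. 1 daHz = 10 Hz, so 0.6338 daHz = 0.6338 * 10 = 6.338 Hz. Combine: 0.0030525809 rad * 6.338 Hz = 0.019347258 rad/s. 1 rpm = 0.10471976 rad/s, so 0.019347258 rad/s = 0.019347258 / 0.10471976 = 0.1847527 rpm ≈ 0.1848 rpm (4 s.f.).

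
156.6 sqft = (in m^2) 1 sqft = 0.09290304 m^2, so 156.6 sqft = 156.6 * 0.09290304 = 14.548616 m^2. Result: 14.548616 m^2 ≈ 14.55 m^2 (4 s.f.). Final answer: 14.55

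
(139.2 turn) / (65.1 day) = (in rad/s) 1 turn = 6.2831853 rad, so 139.2 turn = 139.2 * 6.2831853 = 874.61939 rad. 1 day = 86400 s, so 65.1 day = 65.1 * 86400 = 5624640 s. Combine: 874.61939 rad / 5624640 s = 0.00015549784 rad/s. Result: 0.00015549784 rad/s ≈ 0.0001555 rad/s (4 s.f.). Final answer: 0.0001555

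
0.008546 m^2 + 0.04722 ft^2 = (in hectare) 0.008546 m^2 is already in m^2. 1 ft^2 = 0.09290304 m^2, so 0.04722 ft^2 = 0.04722 * 0.09290304 = 0.0043868815 m^2. Sum: 0.008546 + 0.0043868815 = 0.012932882 m^2. 1 hectare = 10000 m^2, so 0.012932882 m^2 = 0.012932882 / 10000 = 1.2932882e-06 hectare ≈ 1.293e-06 hectare (4 s.f.). Final answer: 1.293e-06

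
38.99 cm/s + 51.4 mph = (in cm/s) 2337. Check: 1 cm/s = 0.01 m/s, so 38.99 cm/s = 38.99 * 0.01 = 0.3899 m/s. 1 mph = 0.44704 m/s, so 51.4 mph = 51.4 * 0.44704 = 22.977856 m/s. Sum: 0.3899 + 22.977856 = 23.367756 m/s. 1 cm/s = 0.01 m/s, so 23.367756 m/s = 23.367756 / 0.01 = 2336.7756 cm/s ≈ 2337 cm/s (4 s.f.).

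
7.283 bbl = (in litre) 1158. Check: 1 bbl = 0.15898729 m^3, so 7.283 bbl = 7.283 * 0.15898729 = 1.1579045 m^3. 1 litre = 0.001 m^3, so 1.1579045 m^3 = 1.1579045 / 0.001 = 1157.9045 litre ≈ 1158 litre (4 s.f.).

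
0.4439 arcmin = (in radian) 0.0001291. Check: 1 arcmin = 0.00029088821 rad, so 0.4439 arcmin = 0.4439 * 0.00029088821 = 0.00012912528 rad. 0.00012912528 rad = 0.00012912528 radian ≈ 0.0001291 radian (4 s.f.).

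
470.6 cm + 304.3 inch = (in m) 12.44. Check: 1 cm = 0.01 m, so 470.6 cm = 470.6 * 0.01 = 4.706 m. 1 inch = 0.0254 m, so 304.3 inch = 304.3 * 0.0254 = 7.72922 m. Sum: 4.706 + 7.72922 = 12.43522 m. Result: 12.43522 m ≈ 12.44 m (4 s.f.).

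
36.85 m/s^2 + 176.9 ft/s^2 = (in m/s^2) 36.85 m/s^2 is already in m/s^2. 1 ft/s^2 = 0.3048 m/s^2, so 176.9 ft/s^2 = 176.9 * 0.3048 = 53.91912 m/s^2. Sum: 36.85 + 53.91912 = 90.76912 m/s^2. Result: 90.76912 m/s^2 ≈ 90.77 m/s^2 (4 s.f.). Final answer: 90.77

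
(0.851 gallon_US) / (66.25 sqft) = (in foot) 1 gallon_US = 0.0037854118 m^3, so 0.851 gallon_US = 0.851 * 0.0037854118 = 0.0032213854 m^3. 1 sqft = 0.09290304 m^2, so 66.25 sqft = 66.25 * 0.09290304 = 6.1548264 m^2. Combine: 0.0032213854 m^3 / 6.1548264 m^2 = 0.00052339176 m. 1 foot = 0.3048 m, so 0.00052339176 m = 0.00052339176 / 0.3048 = 0.0017171646 foot ≈ 0.001717 foot (4 s.f.). Final answer: 0.001717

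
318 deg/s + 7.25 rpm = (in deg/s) 361.5. Check: 1 deg/s = 0.017453293 rad/s, so 318 deg/s = 318 * 0.017453293 = 5.550147 rad/s. 1 rpm = 0.10471976 rad/s, so 7.25 rpm = 7.25 * 0.10471976 = 0.75921822 rad/s. Sum: 5.550147 + 0.75921822 = 6.3093652 rad/s. 1 deg/s = 0.017453293 rad/s, so 6.3093652 rad/s = 6.3093652 / 0.017453293 = 361.5 deg/s.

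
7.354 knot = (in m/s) 3.783. Check: 1 knot = 0.51444444 m/s, so 7.354 knot = 7.354 * 0.51444444 = 3.7832244 m/s. Result: 3.7832244 m/s ≈ 3.783 m/s (4 s.f.).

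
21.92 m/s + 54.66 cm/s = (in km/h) 80.88. Check: 21.92 m/s is already in m/s. 1 cm/s = 0.01 m/s, so 54.66 cm/s = 54.66 * 0.01 = 0.5466 m/s. Sum: 21.92 + 0.5466 = 22.4666 m/s. 1 km/h = 0.27777778 m/s, so 22.4666 m/s = 22.4666 / 0.27777778 = 80.87976 km/h ≈ 80.88 km/h (4 s.f.).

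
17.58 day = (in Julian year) 0.04813. Check: 1 day = 86400 s, so 17.58 day = 17.58 * 86400 = 1518912 s. 1 Julian year = 31557600 s, so 1518912 s = 1518912 / 31557600 = 0.048131417 Julian year ≈ 0.04813 Julian year (4 s.f.).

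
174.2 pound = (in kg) 79.02. Check: 1 pound = 0.45359237 kg, so 174.2 pound = 174.2 * 0.45359237 = 79.015791 kg. Result: 79.015791 kg ≈ 79.02 kg (4 s.f.).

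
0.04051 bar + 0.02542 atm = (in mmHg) 49.7. Check: 1 bar = 100000 Pa, so 0.04051 bar = 0.04051 * 100000 = 4051 Pa. 1 atm = 101325 Pa, so 0.02542 atm = 0.02542 * 101325 = 2575.6815 Pa. Sum: 4051 + 2575.6815 = 6626.6815 Pa. 1 mmHg = 133.32237 Pa, so 6626.6815 Pa = 6626.6815 / 133.32237 = 49.704199 mmHg ≈ 49.7 mmHg (4 s.f.).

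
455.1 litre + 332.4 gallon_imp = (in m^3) 1 litre = 0.001 m^3, so 455.1 litre = 455.1 * 0.001 = 0.4551 m^3. 1 gallon_imp = 0.00454609 m^3, so 332.4 gallon_imp = 332.4 * 0.00454609 = 1.5111203 m^3. Sum: 0.4551 + 1.5111203 = 1.9662203 m^3. Result: 1.9662203 m^3 ≈ 1.966 m^3 (4 s.f.). Final answer: 1.966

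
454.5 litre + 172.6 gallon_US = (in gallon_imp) 1 litre = 0.001 m^3, so 454.5 litre = 454.5 * 0.001 = 0.4545 m^3. 1 gallon_US = 0.0037854118 m^3, so 172.6 gallon_US = 172.6 * 0.0037854118 = 0.65336207 m^3. Sum: 0.4545 + 0.65336207 = 1.1078621 m^3. 1 gallon_imp = 0.00454609 m^3, so 1.1078621 m^3 = 1.1078621 / 0.00454609 = 243.69559 gallon_imp ≈ 243.7 gallon_imp (4 s.f.). Final answer: 243.7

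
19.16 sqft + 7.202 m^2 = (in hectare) 0.0008982. Check: 1 sqft = 0.09290304 m^2, so 19.16 sqft = 19.16 * 0.09290304 = 1.7800222 m^2. 7.202 m^2 is already in m^2. Sum: 1.7800222 + 7.202 = 8.9820222 m^2. 1 hectare = 10000 m^2, so 8.9820222 m^2 = 8.9820222 / 10000 = 0.00089820222 hectare ≈ 0.0008982 hectare (4 s.f.).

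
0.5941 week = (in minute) 1 week = 604800 s, so 0.5941 week = 0.5941 * 604800 = 359311.68 s. 1 minute = 60 s, so 359311.68 s = 359311.68 / 60 = 5988.528 minute ≈ 5989 minute (4 s.f.). Final answer: 5989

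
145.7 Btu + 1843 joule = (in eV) 9.71e+23. Check: 1 Btu = 1055.0559 J, so 145.7 Btu = 145.7 * 1055.0559 = 153721.64 J. 1843 joule = 1843 J. Sum: 153721.64 + 1843 = 155564.64 J. 1 eV = 1.6021766e-19 J, so 155564.64 J = 155564.64 / 1.6021766e-19 = 9.709581e+23 eV ≈ 9.71e+23 eV (4 s.f.).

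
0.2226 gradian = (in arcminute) 1 gradian = 0.015707963 rad, so 0.2226 gradian = 0.2226 * 0.015707963 = 0.0034965926 rad. 1 arcminute = 0.00029088821 rad, so 0.0034965926 rad = 0.0034965926 / 0.00029088821 = 12.0204 arcminute ≈ 12.02 arcminute (4 s.f.). Final answer: 12.02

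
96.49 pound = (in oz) 1544. Check: 1 pound = 0.45359237 kg, so 96.49 pound = 96.49 * 0.45359237 = 43.767128 kg. 1 oz = 0.028349523 kg, so 43.767128 kg = 43.767128 / 0.028349523 = 1543.84 oz ≈ 1544 oz (4 s.f.).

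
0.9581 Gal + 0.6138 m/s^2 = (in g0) 1 Gal = 0.01 m/s^2, so 0.9581 Gal = 0.9581 * 0.01 = 0.009581 m/s^2. 0.6138 m/s^2 is already in m/s^2. Sum: 0.009581 + 0.6138 = 0.623381 m/s^2. 1 g0 = 9.80665 m/s^2, so 0.623381 m/s^2 = 0.623381 / 9.80665 = 0.063567171 g0 ≈ 0.06357 g0 (4 s.f.). Final answer: 0.06357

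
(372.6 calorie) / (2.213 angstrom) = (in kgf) 1 calorie = 4.184 J, so 372.6 calorie = 372.6 * 4.184 = 1558.9584 J. 1 angstrom = 1e-10 m, so 2.213 angstrom = 2.213 * 1e-10 = 2.213e-10 m. Combine: 1558.9584 J / 2.213e-10 m = 7.0445477e+12 N. 1 kgf = 9.80665 N, so 7.0445477e+12 N = 7.0445477e+12 / 9.80665 = 7.1834395e+11 kgf ≈ 7.183e+11 kgf (4 s.f.). Final answer: 7.183e+11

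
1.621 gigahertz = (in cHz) 1.621e+11. Check: 1 gigahertz = 1e+09 Hz, so 1.621 gigahertz = 1.621 * 1e+09 = 1.621e+09 Hz. 1 cHz = 0.01 Hz, so 1.621e+09 Hz = 1.621e+09 / 0.01 = 1.621e+11 cHz.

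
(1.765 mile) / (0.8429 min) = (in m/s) 1 mile = 1609.344 m, so 1.765 mile = 1.765 * 1609.344 = 2840.4922 m. 1 min = 60 s, so 0.8429 min = 0.8429 * 60 = 50.574 s. Combine: 2840.4922 m / 50.574 s = 56.165068 m/s. Result: 56.165068 m/s ≈ 56.17 m/s (4 s.f.). Final answer: 56.17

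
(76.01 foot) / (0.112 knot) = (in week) 0.0006648. Check: 1 foot = 0.3048 m, so 76.01 foot = 76.01 * 0.3048 = 23.167848 m. 1 knot = 0.51444444 m/s, so 0.112 knot = 0.112 * 0.51444444 = 0.057617778 m/s. Combine: 23.167848 m / 0.057617778 m/s = 402.09548 s. 1 week = 604800 s, so 402.09548 s = 402.09548 / 604800 = 0.00066484041 week ≈ 0.0006648 week (4 s.f.).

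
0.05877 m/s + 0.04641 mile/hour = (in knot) 0.1546. Check: 0.05877 m/s is already in m/s. 1 mile/hour = 0.44704 m/s, so 0.04641 mile/hour = 0.04641 * 0.44704 = 0.020747126 m/s. Sum: 0.05877 + 0.020747126 = 0.079517126 m/s. 1 knot = 0.51444444 m/s, so 0.079517126 m/s = 0.079517126 / 0.51444444 = 0.15456893 knot ≈ 0.1546 knot (4 s.f.).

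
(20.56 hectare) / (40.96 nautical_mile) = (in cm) 1 hectare = 10000 m^2, so 20.56 hectare = 20.56 * 10000 = 205600 m^2. 1 nautical_mile = 1852 m, so 40.96 nautical_mile = 40.96 * 1852 = 75857.92 m. Combine: 205600 m^2 / 75857.92 m = 2.71033 m. 1 cm = 0.01 m, so 2.71033 m = 2.71033 / 0.01 = 271.033 cm ≈ 271 cm (4 s.f.). Final answer: 271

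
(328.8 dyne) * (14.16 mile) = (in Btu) 0.07102. Check: 1 dyne = 1e-05 N, so 328.8 dyne = 328.8 * 1e-05 = 0.003288 N. 1 mile = 1609.344 m, so 14.16 mile = 14.16 * 1609.344 = 22788.311 m. Combine: 0.003288 N * 22788.311 m = 74.927967 J. 1 Btu = 1055.0559 J, so 74.927967 J = 74.927967 / 1055.0559 = 0.07101801 Btu ≈ 0.07102 Btu (4 s.f.).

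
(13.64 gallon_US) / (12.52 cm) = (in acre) 1 gallon_US = 0.0037854118 m^3, so 13.64 gallon_US = 13.64 * 0.0037854118 = 0.051633017 m^3. 1 cm = 0.01 m, so 12.52 cm = 12.52 * 0.01 = 0.1252 m. Combine: 0.051633017 m^3 / 0.1252 m = 0.41240429 m^2. 1 acre = 4046.8564 m^2, so 0.41240429 m^2 = 0.41240429 / 4046.8564 = 0.00010190732 acre ≈ 0.0001019 acre (4 s.f.). Final answer: 0.0001019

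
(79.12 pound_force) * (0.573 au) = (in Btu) 1 pound_force = 4.4482216 N, so 79.12 pound_force = 79.12 * 4.4482216 = 351.94329 N. 1 au = 1.4959787e+11 m, so 0.573 au = 0.573 * 1.4959787e+11 = 8.571958e+10 m. Combine: 351.94329 N * 8.571958e+10 m = 3.0168431e+13 J. 1 Btu = 1055.0559 J, so 3.0168431e+13 J = 3.0168431e+13 / 1055.0559 = 2.8594156e+10 Btu ≈ 2.859e+10 Btu (4 s.f.). Final answer: 2.859e+10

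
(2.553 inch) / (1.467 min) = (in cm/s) 0.07367. Check: 1 inch = 0.0254 m, so 2.553 inch = 2.553 * 0.0254 = 0.0648462 m. 1 min = 60 s, so 1.467 min = 1.467 * 60 = 88.02 s. Combine: 0.0648462 m / 88.02 s = 0.0007367212 m/s. 1 cm/s = 0.01 m/s, so 0.0007367212 m/s = 0.0007367212 / 0.01 = 0.07367212 cm/s ≈ 0.07367 cm/s (4 s.f.).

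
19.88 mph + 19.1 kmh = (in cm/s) 1419. Check: 1 mph = 0.44704 m/s, so 19.88 mph = 19.88 * 0.44704 = 8.8871552 m/s. 1 kmh = 0.27777778 m/s, so 19.1 kmh = 19.1 * 0.27777778 = 5.3055556 m/s. Sum: 8.8871552 + 5.3055556 = 14.192711 m/s. 1 cm/s = 0.01 m/s, so 14.192711 m/s = 14.192711 / 0.01 = 1419.2711 cm/s ≈ 1419 cm/s (4 s.f.).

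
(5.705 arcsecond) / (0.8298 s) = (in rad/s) 3.333e-05. Check: 1 arcsecond = 4.8481368e-06 rad, so 5.705 arcsecond = 5.705 * 4.8481368e-06 = 2.7658621e-05 rad. 0.8298 s is already in s. Combine: 2.7658621e-05 rad / 0.8298 s = 3.3331671e-05 rad/s. Result: 3.3331671e-05 rad/s ≈ 3.333e-05 rad/s (4 s.f.).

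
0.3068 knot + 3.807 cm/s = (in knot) 0.3808. Check: 1 knot = 0.51444444 m/s, so 0.3068 knot = 0.3068 * 0.51444444 = 0.15783156 m/s. 1 cm/s = 0.01 m/s, so 3.807 cm/s = 3.807 * 0.01 = 0.03807 m/s. Sum: 0.15783156 + 0.03807 = 0.19590156 m/s. 1 knot = 0.51444444 m/s, so 0.19590156 m/s = 0.19590156 / 0.51444444 = 0.38080216 knot ≈ 0.3808 knot (4 s.f.).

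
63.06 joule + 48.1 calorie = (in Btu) 0.2505. Check: 63.06 joule = 63.06 J. 1 calorie = 4.184 J, so 48.1 calorie = 48.1 * 4.184 = 201.2504 J. Sum: 63.06 + 201.2504 = 264.3104 J. 1 Btu = 1055.0559 J, so 264.3104 J = 264.3104 / 1055.0559 = 0.25051792 Btu ≈ 0.2505 Btu (4 s.f.).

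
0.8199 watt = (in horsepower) 0.8199 watt = 0.8199 W. 1 horsepower = 745.69987 W, so 0.8199 W = 0.8199 / 745.69987 = 0.001099504 horsepower ≈ 0.0011 horsepower (4 s.f.). Final answer: 0.0011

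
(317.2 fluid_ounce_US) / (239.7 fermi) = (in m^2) 3.914e+10. Check: 1 fluid_ounce_US = 2.957353e-05 m^3, so 317.2 fluid_ounce_US = 317.2 * 2.957353e-05 = 0.0093807236 m^3. 1 fermi = 1e-15 m, so 239.7 fermi = 239.7 * 1e-15 = 2.397e-13 m. Combine: 0.0093807236 m^3 / 2.397e-13 m = 3.9135267e+10 m^2. Result: 3.9135267e+10 m^2 ≈ 3.914e+10 m^2 (4 s.f.).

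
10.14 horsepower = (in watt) 7561. Check: 1 horsepower = 745.69987 W, so 10.14 horsepower = 10.14 * 745.69987 = 7561.3967 W. 7561.3967 W = 7561.3967 watt ≈ 7561 watt (4 s.f.).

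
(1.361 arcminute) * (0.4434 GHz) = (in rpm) 1.676e+06. Check: 1 arcminute = 0.00029088821 rad, so 1.361 arcminute = 1.361 * 0.00029088821 = 0.00039589885 rad. 1 GHz = 1e+09 Hz, so 0.4434 GHz = 0.4434 * 1e+09 = 4.434e+08 Hz. Combine: 0.00039589885 rad * 4.434e+08 Hz = 175541.55 rad/s. 1 rpm = 0.10471976 rad/s, so 175541.55 rad/s = 175541.55 / 0.10471976 = 1676298.3 rpm ≈ 1.676e+06 rpm (4 s.f.).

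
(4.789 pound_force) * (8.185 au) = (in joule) 1 pound_force = 4.4482216 N, so 4.789 pound_force = 4.789 * 4.4482216 = 21.302533 N. 1 au = 1.4959787e+11 m, so 8.185 au = 8.185 * 1.4959787e+11 = 1.2244586e+12 m. Combine: 21.302533 N * 1.2244586e+12 m = 2.608407e+13 J. 2.608407e+13 J = 2.608407e+13 joule ≈ 2.608e+13 joule (4 s.f.). Final answer: 2.608e+13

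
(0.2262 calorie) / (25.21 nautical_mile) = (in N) 2.027e-05. Check: 1 calorie = 4.184 J, so 0.2262 calorie = 0.2262 * 4.184 = 0.9464208 J. 1 nautical_mile = 1852 m, so 25.21 nautical_mile = 25.21 * 1852 = 46688.92 m. Combine: 0.9464208 J / 46688.92 m = 2.0270779e-05 N. Result: 2.0270779e-05 N ≈ 2.027e-05 N (4 s.f.).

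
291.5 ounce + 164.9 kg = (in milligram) 1.732e+08. Check: 1 ounce = 0.028349523 kg, so 291.5 ounce = 291.5 * 0.028349523 = 8.263886 kg. 164.9 kg is already in kg. Sum: 8.263886 + 164.9 = 173.16389 kg. 1 milligram = 1e-06 kg, so 173.16389 kg = 173.16389 / 1e-06 = 1.7316389e+08 milligram ≈ 1.732e+08 milligram (4 s.f.).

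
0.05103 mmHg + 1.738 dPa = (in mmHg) 1 mmHg = 133.32237 Pa, so 0.05103 mmHg = 0.05103 * 133.32237 = 6.8034405 Pa. 1 dPa = 0.1 Pa, so 1.738 dPa = 1.738 * 0.1 = 0.1738 Pa. Sum: 6.8034405 + 0.1738 = 6.9772405 Pa. 1 mmHg = 133.32237 Pa, so 6.9772405 Pa = 6.9772405 / 133.32237 = 0.052333607 mmHg ≈ 0.05233 mmHg (4 s.f.). Final answer: 0.05233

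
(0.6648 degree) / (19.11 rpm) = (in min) 9.663e-05. Check: 1 degree = 0.017453293 rad, so 0.6648 degree = 0.6648 * 0.017453293 = 0.011602949 rad. 1 rpm = 0.10471976 rad/s, so 19.11 rpm = 19.11 * 0.10471976 = 2.0011945 rad/s. Combine: 0.011602949 rad / 2.0011945 rad/s = 0.0057980115 s. 1 min = 60 s, so 0.0057980115 s = 0.0057980115 / 60 = 9.6633525e-05 min ≈ 9.663e-05 min (4 s.f.).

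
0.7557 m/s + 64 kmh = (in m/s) 18.53. Check: 0.7557 m/s is already in m/s. 1 kmh = 0.27777778 m/s, so 64 kmh = 64 * 0.27777778 = 17.777778 m/s. Sum: 0.7557 + 17.777778 = 18.533478 m/s. Result: 18.533478 m/s ≈ 18.53 m/s (4 s.f.).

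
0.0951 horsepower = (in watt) 1 horsepower = 745.69987 W, so 0.0951 horsepower = 0.0951 * 745.69987 = 70.916058 W. 70.916058 W = 70.916058 watt ≈ 70.92 watt (4 s.f.). Final answer: 70.92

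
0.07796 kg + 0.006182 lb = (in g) 0.07796 kg is already in kg. 1 lb = 0.45359237 kg, so 0.006182 lb = 0.006182 * 0.45359237 = 0.002804108 kg. Sum: 0.07796 + 0.002804108 = 0.080764108 kg. 1 g = 0.001 kg, so 0.080764108 kg = 0.080764108 / 0.001 = 80.764108 g ≈ 80.76 g (4 s.f.). Final answer: 80.76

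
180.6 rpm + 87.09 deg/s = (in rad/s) 20.43. Check: 1 rpm = 0.10471976 rad/s, so 180.6 rpm = 180.6 * 0.10471976 = 18.912388 rad/s. 1 deg/s = 0.017453293 rad/s, so 87.09 deg/s = 87.09 * 0.017453293 = 1.5200072 rad/s. Sum: 18.912388 + 1.5200072 = 20.432395 rad/s. Result: 20.432395 rad/s ≈ 20.43 rad/s (4 s.f.).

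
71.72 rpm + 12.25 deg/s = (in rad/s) 1 rpm = 0.10471976 rad/s, so 71.72 rpm = 71.72 * 0.10471976 = 7.5105008 rad/s. 1 deg/s = 0.017453293 rad/s, so 12.25 deg/s = 12.25 * 0.017453293 = 0.21380283 rad/s. Sum: 7.5105008 + 0.21380283 = 7.7243037 rad/s. Result: 7.7243037 rad/s ≈ 7.724 rad/s (4 s.f.). Final answer: 7.724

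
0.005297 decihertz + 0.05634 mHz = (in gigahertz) 1 decihertz = 0.1 Hz, so 0.005297 decihertz = 0.005297 * 0.1 = 0.0005297 Hz. 1 mHz = 0.001 Hz, so 0.05634 mHz = 0.05634 * 0.001 = 5.634e-05 Hz. Sum: 0.0005297 + 5.634e-05 = 0.00058604 Hz. 1 gigahertz = 1e+09 Hz, so 0.00058604 Hz = 0.00058604 / 1e+09 = 5.8604e-13 gigahertz ≈ 5.86e-13 gigahertz (4 s.f.). Final answer: 5.86e-13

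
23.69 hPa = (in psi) 0.3436. Check: 1 hPa = 100 Pa, so 23.69 hPa = 23.69 * 100 = 2369 Pa. 1 psi = 6894.7573 Pa, so 2369 Pa = 2369 / 6894.7573 = 0.3435944 psi ≈ 0.3436 psi (4 s.f.).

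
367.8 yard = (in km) 0.3363. Check: 1 yard = 0.9144 m, so 367.8 yard = 367.8 * 0.9144 = 336.31632 m. 1 km = 1000 m, so 336.31632 m = 336.31632 / 1000 = 0.33631632 km ≈ 0.3363 km (4 s.f.).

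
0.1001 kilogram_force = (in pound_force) 1 kilogram_force = 9.80665 N, so 0.1001 kilogram_force = 0.1001 * 9.80665 = 0.98164566 N. 1 pound_force = 4.4482216 N, so 0.98164566 N = 0.98164566 / 4.4482216 = 0.22068272 pound_force ≈ 0.2207 pound_force (4 s.f.). Final answer: 0.2207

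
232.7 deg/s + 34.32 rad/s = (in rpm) 366.5. Check: 1 deg/s = 0.017453293 rad/s, so 232.7 deg/s = 232.7 * 0.017453293 = 4.0613812 rad/s. 34.32 rad/s is already in rad/s. Sum: 4.0613812 + 34.32 = 38.381381 rad/s. 1 rpm = 0.10471976 rad/s, so 38.381381 rad/s = 38.381381 / 0.10471976 = 366.51519 rpm ≈ 366.5 rpm (4 s.f.).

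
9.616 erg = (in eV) 6.002e+12. Check: 1 erg = 1e-07 J, so 9.616 erg = 9.616 * 1e-07 = 9.616e-07 J. 1 eV = 1.6021766e-19 J, so 9.616e-07 J = 9.616e-07 / 1.6021766e-19 = 6.0018351e+12 eV ≈ 6.002e+12 eV (4 s.f.).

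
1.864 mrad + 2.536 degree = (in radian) 0.04613. Check: 1 mrad = 0.001 rad, so 1.864 mrad = 1.864 * 0.001 = 0.001864 rad. 1 degree = 0.017453293 rad, so 2.536 degree = 2.536 * 0.017453293 = 0.04426155 rad. Sum: 0.001864 + 0.04426155 = 0.04612555 rad. 0.04612555 rad = 0.04612555 radian ≈ 0.04613 radian (4 s.f.).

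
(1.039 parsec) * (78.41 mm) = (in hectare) 1 parsec = 3.0856776e+16 m, so 1.039 parsec = 1.039 * 3.0856776e+16 = 3.206019e+16 m. 1 mm = 0.001 m, so 78.41 mm = 78.41 * 0.001 = 0.07841 m. Combine: 3.206019e+16 m * 0.07841 m = 2.5138395e+15 m^2. 1 hectare = 10000 m^2, so 2.5138395e+15 m^2 = 2.5138395e+15 / 10000 = 2.5138395e+11 hectare ≈ 2.514e+11 hectare (4 s.f.). Final answer: 2.514e+11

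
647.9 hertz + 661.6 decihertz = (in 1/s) 714.1. Check: 647.9 hertz = 647.9 Hz. 1 decihertz = 0.1 Hz, so 661.6 decihertz = 661.6 * 0.1 = 66.16 Hz. Sum: 647.9 + 66.16 = 714.06 Hz. 714.06 Hz = 714.06 1/s ≈ 714.1 1/s (4 s.f.).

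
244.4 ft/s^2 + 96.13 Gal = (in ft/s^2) 1 ft/s^2 = 0.3048 m/s^2, so 244.4 ft/s^2 = 244.4 * 0.3048 = 74.49312 m/s^2. 1 Gal = 0.01 m/s^2, so 96.13 Gal = 96.13 * 0.01 = 0.9613 m/s^2. Sum: 74.49312 + 0.9613 = 75.45442 m/s^2. 1 ft/s^2 = 0.3048 m/s^2, so 75.45442 m/s^2 = 75.45442 / 0.3048 = 247.55387 ft/s^2 ≈ 247.6 ft/s^2 (4 s.f.). Final answer: 247.6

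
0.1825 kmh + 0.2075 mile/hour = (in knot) 1 kmh = 0.27777778 m/s, so 0.1825 kmh = 0.1825 * 0.27777778 = 0.050694444 m/s. 1 mile/hour = 0.44704 m/s, so 0.2075 mile/hour = 0.2075 * 0.44704 = 0.0927608 m/s. Sum: 0.050694444 + 0.0927608 = 0.14345524 m/s. 1 knot = 0.51444444 m/s, so 0.14345524 m/s = 0.14345524 / 0.51444444 = 0.27885469 knot ≈ 0.2789 knot (4 s.f.). Final answer: 0.2789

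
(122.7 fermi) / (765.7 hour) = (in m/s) 1 fermi = 1e-15 m, so 122.7 fermi = 122.7 * 1e-15 = 1.227e-13 m. 1 hour = 3600 s, so 765.7 hour = 765.7 * 3600 = 2756520 s. Combine: 1.227e-13 m / 2756520 s = 4.4512646e-20 m/s. Result: 4.4512646e-20 m/s ≈ 4.451e-20 m/s (4 s.f.). Final answer: 4.451e-20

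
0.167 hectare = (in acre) 1 hectare = 10000 m^2, so 0.167 hectare = 0.167 * 10000 = 1670 m^2. 1 acre = 4046.8564 m^2, so 1670 m^2 = 1670 / 4046.8564 = 0.41266599 acre ≈ 0.4127 acre (4 s.f.). Final answer: 0.4127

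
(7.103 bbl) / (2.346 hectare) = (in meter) 4.814e-05. Check: 1 bbl = 0.15898729 m^3, so 7.103 bbl = 7.103 * 0.15898729 = 1.1292868 m^3. 1 hectare = 10000 m^2, so 2.346 hectare = 2.346 * 10000 = 23460 m^2. Combine: 1.1292868 m^3 / 23460 m^2 = 4.813669e-05 m. 4.813669e-05 m = 4.813669e-05 meter ≈ 4.814e-05 meter (4 s.f.).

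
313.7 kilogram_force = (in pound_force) 1 kilogram_force = 9.80665 N, so 313.7 kilogram_force = 313.7 * 9.80665 = 3076.3461 N. 1 pound_force = 4.4482216 N, so 3076.3461 N = 3076.3461 / 4.4482216 = 691.59012 pound_force ≈ 691.6 pound_force (4 s.f.). Final answer: 691.6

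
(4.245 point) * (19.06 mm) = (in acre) 7.053e-09. Check: 1 point = 0.00035277778 m, so 4.245 point = 4.245 * 0.00035277778 = 0.0014975417 m. 1 mm = 0.001 m, so 19.06 mm = 19.06 * 0.001 = 0.01906 m. Combine: 0.0014975417 m * 0.01906 m = 2.8543144e-05 m^2. 1 acre = 4046.8564 m^2, so 2.8543144e-05 m^2 = 2.8543144e-05 / 4046.8564 = 7.0531645e-09 acre ≈ 7.053e-09 acre (4 s.f.).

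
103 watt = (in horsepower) 0.1381. Check: 103 watt = 103 W. 1 horsepower = 745.69987 W, so 103 W = 103 / 745.69987 = 0.13812528 horsepower ≈ 0.1381 horsepower (4 s.f.).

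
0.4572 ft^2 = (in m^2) 0.04248. Check: 1 ft^2 = 0.09290304 m^2, so 0.4572 ft^2 = 0.4572 * 0.09290304 = 0.04247527 m^2. Result: 0.04247527 m^2 ≈ 0.04248 m^2 (4 s.f.).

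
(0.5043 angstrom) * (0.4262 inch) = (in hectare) 1 angstrom = 1e-10 m, so 0.5043 angstrom = 0.5043 * 1e-10 = 5.043e-11 m. 1 inch = 0.0254 m, so 0.4262 inch = 0.4262 * 0.0254 = 0.01082548 m. Combine: 5.043e-11 m * 0.01082548 m = 5.4592896e-13 m^2. 1 hectare = 10000 m^2, so 5.4592896e-13 m^2 = 5.4592896e-13 / 10000 = 5.4592896e-17 hectare ≈ 5.459e-17 hectare (4 s.f.). Final answer: 5.459e-17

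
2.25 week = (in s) 1 week = 604800 s, so 2.25 week = 2.25 * 604800 = 1360800 s. Result: 1360800 s ≈ 1.361e+06 s (4 s.f.). Final answer: 1.361e+06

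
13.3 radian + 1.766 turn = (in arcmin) 13.3 radian = 13.3 rad. 1 turn = 6.2831853 rad, so 1.766 turn = 1.766 * 6.2831853 = 11.096105 rad. Sum: 13.3 + 11.096105 = 24.396105 rad. 1 arcmin = 0.00029088821 rad, so 24.396105 rad = 24.396105 / 0.00029088821 = 83867.632 arcmin ≈ 8.387e+04 arcmin (4 s.f.). Final answer: 8.387e+04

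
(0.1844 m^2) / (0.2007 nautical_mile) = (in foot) 0.1844 m^2 is already in m^2. 1 nautical_mile = 1852 m, so 0.2007 nautical_mile = 0.2007 * 1852 = 371.6964 m. Combine: 0.1844 m^2 / 371.6964 m = 0.00049610381 m. 1 foot = 0.3048 m, so 0.00049610381 m = 0.00049610381 / 0.3048 = 0.0016276372 foot ≈ 0.001628 foot (4 s.f.). Final answer: 0.001628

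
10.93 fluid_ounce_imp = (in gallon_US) 0.08204. Check: 1 fluid_ounce_imp = 2.8413063e-05 m^3, so 10.93 fluid_ounce_imp = 10.93 * 2.8413063e-05 = 0.00031055477 m^3. 1 gallon_US = 0.0037854118 m^3, so 0.00031055477 m^3 = 0.00031055477 / 0.0037854118 = 0.082039892 gallon_US ≈ 0.08204 gallon_US (4 s.f.).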